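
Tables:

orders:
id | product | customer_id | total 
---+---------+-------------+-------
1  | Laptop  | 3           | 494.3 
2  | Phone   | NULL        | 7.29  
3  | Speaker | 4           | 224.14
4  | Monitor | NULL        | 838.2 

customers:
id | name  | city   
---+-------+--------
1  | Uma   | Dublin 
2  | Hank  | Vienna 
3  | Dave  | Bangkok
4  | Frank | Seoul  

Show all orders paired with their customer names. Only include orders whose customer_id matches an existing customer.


INNER JOIN keeps only orders rows whose customer_id matches an id in customers. Walk through each order:
  - order 1 (Laptop): customer_id=3 -> matches Dave
  - order 2 (Phone): customer_id=NULL, no match -> dropped
  - order 3 (Speaker): customer_id=4 -> matches Frank
  - order 4 (Monitor): customer_id=NULL, no match -> dropped
So 2 of 4 rows are dropped.

SQL:
SELECT a.product, b.name AS customer
FROM orders a
INNER JOIN customers b ON a.customer_id = b.id

Result:
product | customer
--------+---------
Laptop  | Dave    
Speaker | Frank   


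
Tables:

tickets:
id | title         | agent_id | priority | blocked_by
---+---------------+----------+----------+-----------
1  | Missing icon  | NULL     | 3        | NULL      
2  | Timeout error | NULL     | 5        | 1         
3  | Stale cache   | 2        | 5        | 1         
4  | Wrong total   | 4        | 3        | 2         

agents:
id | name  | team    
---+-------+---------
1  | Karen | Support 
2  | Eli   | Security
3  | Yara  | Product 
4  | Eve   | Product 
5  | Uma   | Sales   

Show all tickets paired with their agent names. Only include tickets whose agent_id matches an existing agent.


INNER JOIN keeps only tickets rows whose agent_id matches an id in agents. Walk through each ticket:
  - ticket 1 (Missing icon): agent_id=NULL, no match -> dropped
  - ticket 2 (Timeout error): agent_id=NULL, no match -> dropped
  - ticket 3 (Stale cache): agent_id=2 -> matches Eli
  - ticket 4 (Wrong total): agent_id=4 -> matches Eve
So 2 of 4 rows are dropped.

SQL:
SELECT a.title, b.name AS agent
FROM tickets a
INNER JOIN agents b ON a.agent_id = b.id

Result:
title       | agent
------------+------
Stale cache | Eli  
Wrong total | Eve  


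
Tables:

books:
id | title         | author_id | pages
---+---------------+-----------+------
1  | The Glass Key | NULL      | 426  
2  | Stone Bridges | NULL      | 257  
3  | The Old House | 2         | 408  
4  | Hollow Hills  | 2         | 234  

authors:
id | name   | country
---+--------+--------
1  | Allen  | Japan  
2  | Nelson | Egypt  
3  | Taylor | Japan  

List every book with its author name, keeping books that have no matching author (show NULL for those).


LEFT JOIN keeps every row from books (the left table); where author_id has no match in authors, the author columns become NULL. Walk through each book:
  - book 1 (The Glass Key): author_id=NULL, no match -> kept with NULL
  - book 2 (Stone Bridges): author_id=NULL, no match -> kept with NULL
  - book 3 (The Old House): author_id=2 -> matches Nelson
  - book 4 (Hollow Hills): author_id=2 -> matches Nelson
All 4 rows appear; 2 have NULL author.

SQL:
SELECT a.title, b.name AS author
FROM books a
LEFT JOIN authors b ON a.author_id = b.id

Result:
title         | author
--------------+-------
The Glass Key | NULL  
Stone Bridges | NULL  
The Old House | Nelson
Hollow Hills  | Nelson


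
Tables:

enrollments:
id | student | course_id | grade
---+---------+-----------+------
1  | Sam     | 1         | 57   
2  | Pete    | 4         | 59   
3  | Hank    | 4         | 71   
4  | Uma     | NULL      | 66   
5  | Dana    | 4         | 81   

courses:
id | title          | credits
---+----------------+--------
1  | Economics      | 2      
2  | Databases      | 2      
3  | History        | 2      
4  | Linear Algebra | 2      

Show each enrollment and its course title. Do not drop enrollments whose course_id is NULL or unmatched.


LEFT JOIN keeps every row from enrollments (the left table); where course_id has no match in courses, the course columns become NULL. Walk through each enrollment:
  - enrollment 1 (Sam): course_id=1 -> matches Economics
  - enrollment 2 (Pete): course_id=4 -> matches Linear Algebra
  - enrollment 3 (Hank): course_id=4 -> matches Linear Algebra
  - enrollment 4 (Uma): course_id=NULL, no match -> kept with NULL
  - enrollment 5 (Dana): course_id=4 -> matches Linear Algebra
All 5 rows appear; 1 has NULL course.

SQL:
SELECT a.student, b.title AS course
FROM enrollments a
LEFT JOIN courses b ON a.course_id = b.id

Result:
student | course        
--------+---------------
Sam     | Economics     
Pete    | Linear Algebra
Hank    | Linear Algebra
Uma     | NULL          
Dana    | Linear Algebra


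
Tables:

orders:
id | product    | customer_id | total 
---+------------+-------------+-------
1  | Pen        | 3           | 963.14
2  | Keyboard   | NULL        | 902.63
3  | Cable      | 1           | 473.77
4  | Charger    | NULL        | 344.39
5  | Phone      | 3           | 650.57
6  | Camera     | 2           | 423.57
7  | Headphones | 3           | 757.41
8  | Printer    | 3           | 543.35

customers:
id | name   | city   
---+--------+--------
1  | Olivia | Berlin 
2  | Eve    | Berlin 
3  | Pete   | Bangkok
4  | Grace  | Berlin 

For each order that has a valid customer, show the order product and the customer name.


INNER JOIN keeps only orders rows whose customer_id matches an id in customers. Walk through each order:
  - order 1 (Pen): customer_id=3 -> matches Pete
  - order 2 (Keyboard): customer_id=NULL, no match -> dropped
  - order 3 (Cable): customer_id=1 -> matches Olivia
  - order 4 (Charger): customer_id=NULL, no match -> dropped
  - order 5 (Phone): customer_id=3 -> matches Pete
  - order 6 (Camera): customer_id=2 -> matches Eve
  - order 7 (Headphones): customer_id=3 -> matches Pete
  - order 8 (Printer): customer_id=3 -> matches Pete
So 2 of 8 rows are dropped.

SQL:
SELECT a.product, b.name AS customer
FROM orders a
INNER JOIN customers b ON a.customer_id = b.id

Result:
product    | customer
-----------+---------
Pen        | Pete    
Cable      | Olivia  
Phone      | Pete    
Camera     | Eve     
Headphones | Pete    
Printer    | Pete    


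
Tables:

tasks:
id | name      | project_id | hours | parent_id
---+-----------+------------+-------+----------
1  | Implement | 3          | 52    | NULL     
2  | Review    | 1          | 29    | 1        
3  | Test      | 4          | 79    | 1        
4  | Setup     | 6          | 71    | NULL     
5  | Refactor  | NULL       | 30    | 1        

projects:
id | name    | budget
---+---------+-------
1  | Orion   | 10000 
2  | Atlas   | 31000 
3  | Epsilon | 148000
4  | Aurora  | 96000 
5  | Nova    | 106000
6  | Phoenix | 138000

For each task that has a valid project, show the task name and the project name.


INNER JOIN keeps only tasks rows whose project_id matches an id in projects. Walk through each task:
  - task 1 (Implement): project_id=3 -> matches Epsilon
  - task 2 (Review): project_id=1 -> matches Orion
  - task 3 (Test): project_id=4 -> matches Aurora
  - task 4 (Setup): project_id=6 -> matches Phoenix
  - task 5 (Refactor): project_id=NULL, no match -> dropped
So 1 of 5 rows is dropped.

SQL:
SELECT a.name, b.name AS project
FROM tasks a
INNER JOIN projects b ON a.project_id = b.id

Result:
name      | project
----------+--------
Implement | Epsilon
Review    | Orion  
Test      | Aurora 
Setup     | Phoenix


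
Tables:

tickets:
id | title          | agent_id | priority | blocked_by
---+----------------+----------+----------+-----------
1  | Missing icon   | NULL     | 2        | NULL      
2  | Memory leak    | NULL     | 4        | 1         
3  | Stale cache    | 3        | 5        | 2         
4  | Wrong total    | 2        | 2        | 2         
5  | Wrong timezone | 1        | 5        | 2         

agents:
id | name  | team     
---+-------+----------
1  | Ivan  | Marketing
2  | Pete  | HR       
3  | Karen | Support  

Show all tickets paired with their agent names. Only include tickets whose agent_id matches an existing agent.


INNER JOIN keeps only tickets rows whose agent_id matches an id in agents. Walk through each ticket:
  - ticket 1 (Missing icon): agent_id=NULL, no match -> dropped
  - ticket 2 (Memory leak): agent_id=NULL, no match -> dropped
  - ticket 3 (Stale cache): agent_id=3 -> matches Karen
  - ticket 4 (Wrong total): agent_id=2 -> matches Pete
  - ticket 5 (Wrong timezone): agent_id=1 -> matches Ivan
So 2 of 5 rows are dropped.

SQL:
SELECT a.title, b.name AS agent
FROM tickets a
INNER JOIN agents b ON a.agent_id = b.id

Result:
title          | agent
---------------+------
Stale cache    | Karen
Wrong total    | Pete 
Wrong timezone | Ivan 


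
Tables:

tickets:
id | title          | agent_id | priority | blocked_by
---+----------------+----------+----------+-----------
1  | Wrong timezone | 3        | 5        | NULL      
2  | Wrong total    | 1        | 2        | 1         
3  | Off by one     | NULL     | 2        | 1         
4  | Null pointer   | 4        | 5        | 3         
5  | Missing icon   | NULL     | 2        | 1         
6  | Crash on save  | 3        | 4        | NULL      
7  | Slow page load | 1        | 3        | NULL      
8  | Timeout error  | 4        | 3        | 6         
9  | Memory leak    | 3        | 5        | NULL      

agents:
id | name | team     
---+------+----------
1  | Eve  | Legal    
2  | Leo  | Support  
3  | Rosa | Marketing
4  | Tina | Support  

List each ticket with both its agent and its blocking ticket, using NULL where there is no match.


Two LEFT JOINs from the same base table tickets: one to agents via agent_id, one to tickets itself via blocked_by. Both are LEFT so every ticket is preserved.
Match against agents:
  - ticket 1 (Wrong timezone): agent_id=3 -> matches Rosa
  - ticket 2 (Wrong total): agent_id=1 -> matches Eve
  - ticket 3 (Off by one): agent_id=NULL, no match -> kept with NULL
  - ticket 4 (Null pointer): agent_id=4 -> matches Tina
  - ticket 5 (Missing icon): agent_id=NULL, no match -> kept with NULL
  - ticket 6 (Crash on save): agent_id=3 -> matches Rosa
  - ticket 7 (Slow page load): agent_id=1 -> matches Eve
  - ticket 8 (Timeout error): agent_id=4 -> matches Tina
  - ticket 9 (Memory leak): agent_id=3 -> matches Rosa
Match against tickets (self):
  - ticket 1 (Wrong timezone): blocked_by=NULL -> NULL
  - ticket 2 (Wrong total): blocked_by=1 -> Wrong timezone
  - ticket 3 (Off by one): blocked_by=1 -> Wrong timezone
  - ticket 4 (Null pointer): blocked_by=3 -> Off by one
  - ticket 5 (Missing icon): blocked_by=1 -> Wrong timezone
  - ticket 6 (Crash on save): blocked_by=NULL -> NULL
  - ticket 7 (Slow page load): blocked_by=NULL -> NULL
  - ticket 8 (Timeout error): blocked_by=6 -> Crash on save
  - ticket 9 (Memory leak): blocked_by=NULL -> NULL

SQL:
SELECT a.title, b.name AS agent, c.title AS blocked_by
FROM tickets a
LEFT JOIN agents b ON a.agent_id = b.id
LEFT JOIN tickets c ON a.blocked_by = c.id

Result:
title          | agent | blocked_by    
---------------+-------+---------------
Wrong timezone | Rosa  | NULL          
Wrong total    | Eve   | Wrong timezone
Off by one     | NULL  | Wrong timezone
Null pointer   | Tina  | Off by one    
Missing icon   | NULL  | Wrong timezone
Crash on save  | Rosa  | NULL          
Slow page load | Eve   | NULL          
Timeout error  | Tina  | Crash on save 
Memory leak    | Rosa  | NULL          


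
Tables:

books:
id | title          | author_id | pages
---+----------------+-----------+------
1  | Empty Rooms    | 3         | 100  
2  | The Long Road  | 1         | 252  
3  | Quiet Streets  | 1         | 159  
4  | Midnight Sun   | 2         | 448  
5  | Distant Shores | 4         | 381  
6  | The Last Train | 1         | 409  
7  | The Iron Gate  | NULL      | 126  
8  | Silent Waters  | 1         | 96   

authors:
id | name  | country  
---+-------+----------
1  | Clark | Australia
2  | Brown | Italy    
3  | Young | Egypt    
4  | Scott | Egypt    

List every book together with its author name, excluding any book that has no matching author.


INNER JOIN keeps only books rows whose author_id matches an id in authors. Walk through each book:
  - book 1 (Empty Rooms): author_id=3 -> matches Young
  - book 2 (The Long Road): author_id=1 -> matches Clark
  - book 3 (Quiet Streets): author_id=1 -> matches Clark
  - book 4 (Midnight Sun): author_id=2 -> matches Brown
  - book 5 (Distant Shores): author_id=4 -> matches Scott
  - book 6 (The Last Train): author_id=1 -> matches Clark
  - book 7 (The Iron Gate): author_id=NULL, no match -> dropped
  - book 8 (Silent Waters): author_id=1 -> matches Clark
So 1 of 8 rows is dropped.

SQL:
SELECT a.title, b.name AS author
FROM books a
INNER JOIN authors b ON a.author_id = b.id

Result:
title          | author
---------------+-------
Empty Rooms    | Young 
The Long Road  | Clark 
Quiet Streets  | Clark 
Midnight Sun   | Brown 
Distant Shores | Scott 
The Last Train | Clark 
Silent Waters  | Clark 


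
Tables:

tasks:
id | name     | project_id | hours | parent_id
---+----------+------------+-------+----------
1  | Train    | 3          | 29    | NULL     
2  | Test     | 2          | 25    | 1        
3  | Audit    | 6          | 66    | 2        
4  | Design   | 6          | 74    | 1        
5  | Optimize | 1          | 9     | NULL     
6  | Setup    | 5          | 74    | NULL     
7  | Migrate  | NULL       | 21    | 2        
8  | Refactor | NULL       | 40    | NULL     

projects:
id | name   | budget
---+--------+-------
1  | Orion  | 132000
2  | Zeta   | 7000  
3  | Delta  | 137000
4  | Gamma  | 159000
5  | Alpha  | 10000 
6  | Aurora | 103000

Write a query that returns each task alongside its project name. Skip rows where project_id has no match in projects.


INNER JOIN keeps only tasks rows whose project_id matches an id in projects. Walk through each task:
  - task 1 (Train): project_id=3 -> matches Delta
  - task 2 (Test): project_id=2 -> matches Zeta
  - task 3 (Audit): project_id=6 -> matches Aurora
  - task 4 (Design): project_id=6 -> matches Aurora
  - task 5 (Optimize): project_id=1 -> matches Orion
  - task 6 (Setup): project_id=5 -> matches Alpha
  - task 7 (Migrate): project_id=NULL, no match -> dropped
  - task 8 (Refactor): project_id=NULL, no match -> dropped
So 2 of 8 rows are dropped.

SQL:
SELECT a.name, b.name AS project
FROM tasks a
INNER JOIN projects b ON a.project_id = b.id

Result:
name     | project
---------+--------
Train    | Delta  
Test     | Zeta   
Audit    | Aurora 
Design   | Aurora 
Optimize | Orion  
Setup    | Alpha  


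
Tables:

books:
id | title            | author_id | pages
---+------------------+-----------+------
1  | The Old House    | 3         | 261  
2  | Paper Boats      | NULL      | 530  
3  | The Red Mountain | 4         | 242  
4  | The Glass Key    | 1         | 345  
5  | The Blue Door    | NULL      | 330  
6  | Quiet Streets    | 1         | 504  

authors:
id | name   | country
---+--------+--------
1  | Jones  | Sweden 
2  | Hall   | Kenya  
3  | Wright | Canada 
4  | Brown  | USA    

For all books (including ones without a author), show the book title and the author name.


LEFT JOIN keeps every row from books (the left table); where author_id has no match in authors, the author columns become NULL. Walk through each book:
  - book 1 (The Old House): author_id=3 -> matches Wright
  - book 2 (Paper Boats): author_id=NULL, no match -> kept with NULL
  - book 3 (The Red Mountain): author_id=4 -> matches Brown
  - book 4 (The Glass Key): author_id=1 -> matches Jones
  - book 5 (The Blue Door): author_id=NULL, no match -> kept with NULL
  - book 6 (Quiet Streets): author_id=1 -> matches Jones
All 6 rows appear; 2 have NULL author.

SQL:
SELECT a.title, b.name AS author
FROM books a
LEFT JOIN authors b ON a.author_id = b.id

Result:
title            | author
-----------------+-------
The Old House    | Wright
Paper Boats      | NULL  
The Red Mountain | Brown 
The Glass Key    | Jones 
The Blue Door    | NULL  
Quiet Streets    | Jones 


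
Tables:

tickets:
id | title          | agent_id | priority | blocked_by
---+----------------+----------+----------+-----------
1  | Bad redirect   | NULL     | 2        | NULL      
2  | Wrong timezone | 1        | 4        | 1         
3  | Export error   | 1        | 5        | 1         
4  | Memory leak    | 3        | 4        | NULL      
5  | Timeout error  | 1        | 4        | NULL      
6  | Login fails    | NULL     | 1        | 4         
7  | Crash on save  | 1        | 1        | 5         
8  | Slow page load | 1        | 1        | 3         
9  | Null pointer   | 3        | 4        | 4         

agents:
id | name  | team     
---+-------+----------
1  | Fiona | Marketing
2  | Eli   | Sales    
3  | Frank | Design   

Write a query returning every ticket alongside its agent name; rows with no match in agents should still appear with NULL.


LEFT JOIN keeps every row from tickets (the left table); where agent_id has no match in agents, the agent columns become NULL. Walk through each ticket:
  - ticket 1 (Bad redirect): agent_id=NULL, no match -> kept with NULL
  - ticket 2 (Wrong timezone): agent_id=1 -> matches Fiona
  - ticket 3 (Export error): agent_id=1 -> matches Fiona
  - ticket 4 (Memory leak): agent_id=3 -> matches Frank
  - ticket 5 (Timeout error): agent_id=1 -> matches Fiona
  - ticket 6 (Login fails): agent_id=NULL, no match -> kept with NULL
  - ticket 7 (Crash on save): agent_id=1 -> matches Fiona
  - ticket 8 (Slow page load): agent_id=1 -> matches Fiona
  - ticket 9 (Null pointer): agent_id=3 -> matches Frank
All 9 rows appear; 2 have NULL agent.

SQL:
SELECT a.title, b.name AS agent
FROM tickets a
LEFT JOIN agents b ON a.agent_id = b.id

Result:
title          | agent
---------------+------
Bad redirect   | NULL 
Wrong timezone | Fiona
Export error   | Fiona
Memory leak    | Frank
Timeout error  | Fiona
Login fails    | NULL 
Crash on save  | Fiona
Slow page load | Fiona
Null pointer   | Frank


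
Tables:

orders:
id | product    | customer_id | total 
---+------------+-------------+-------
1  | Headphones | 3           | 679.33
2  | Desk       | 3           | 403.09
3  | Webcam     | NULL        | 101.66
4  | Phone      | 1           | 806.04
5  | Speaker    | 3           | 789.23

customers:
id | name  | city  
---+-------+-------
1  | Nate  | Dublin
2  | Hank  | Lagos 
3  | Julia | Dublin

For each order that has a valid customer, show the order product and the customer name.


INNER JOIN keeps only orders rows whose customer_id matches an id in customers. Walk through each order:
  - order 1 (Headphones): customer_id=3 -> matches Julia
  - order 2 (Desk): customer_id=3 -> matches Julia
  - order 3 (Webcam): customer_id=NULL, no match -> dropped
  - order 4 (Phone): customer_id=1 -> matches Nate
  - order 5 (Speaker): customer_id=3 -> matches Julia
So 1 of 5 rows is dropped.

SQL:
SELECT a.product, b.name AS customer
FROM orders a
INNER JOIN customers b ON a.customer_id = b.id

Result:
product    | customer
-----------+---------
Headphones | Julia   
Desk       | Julia   
Phone      | Nate    
Speaker    | Julia   


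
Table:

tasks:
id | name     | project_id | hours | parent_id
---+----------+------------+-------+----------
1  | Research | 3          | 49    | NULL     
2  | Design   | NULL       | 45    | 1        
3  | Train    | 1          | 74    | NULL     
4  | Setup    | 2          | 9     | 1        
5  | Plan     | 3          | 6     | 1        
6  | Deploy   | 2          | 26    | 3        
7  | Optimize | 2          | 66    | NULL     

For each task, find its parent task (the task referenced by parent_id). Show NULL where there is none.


This is a self-join: tasks is joined to a second copy of itself, matching each row's parent_id to another row's id. Use LEFT JOIN so rows with parent_id=NULL are kept.
  - task 1 (Research): parent_id=NULL -> NULL
  - task 2 (Design): parent_id=1 -> Research
  - task 3 (Train): parent_id=NULL -> NULL
  - task 4 (Setup): parent_id=1 -> Research
  - task 5 (Plan): parent_id=1 -> Research
  - task 6 (Deploy): parent_id=3 -> Train
  - task 7 (Optimize): parent_id=NULL -> NULL

SQL:
SELECT a.name AS item, b.name AS parent
FROM tasks a
LEFT JOIN tasks b ON a.parent_id = b.id

Result:
item     | parent  
---------+---------
Research | NULL    
Design   | Research
Train    | NULL    
Setup    | Research
Plan     | Research
Deploy   | Train   
Optimize | NULL    


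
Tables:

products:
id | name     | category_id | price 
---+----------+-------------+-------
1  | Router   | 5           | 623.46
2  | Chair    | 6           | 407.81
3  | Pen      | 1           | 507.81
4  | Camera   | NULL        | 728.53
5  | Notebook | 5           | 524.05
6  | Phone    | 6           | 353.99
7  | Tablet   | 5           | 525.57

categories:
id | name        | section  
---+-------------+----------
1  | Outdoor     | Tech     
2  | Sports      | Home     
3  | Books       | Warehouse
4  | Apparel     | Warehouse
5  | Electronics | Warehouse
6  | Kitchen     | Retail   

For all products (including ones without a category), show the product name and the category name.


LEFT JOIN keeps every row from products (the left table); where category_id has no match in categories, the category columns become NULL. Walk through each product:
  - product 1 (Router): category_id=5 -> matches Electronics
  - product 2 (Chair): category_id=6 -> matches Kitchen
  - product 3 (Pen): category_id=1 -> matches Outdoor
  - product 4 (Camera): category_id=NULL, no match -> kept with NULL
  - product 5 (Notebook): category_id=5 -> matches Electronics
  - product 6 (Phone): category_id=6 -> matches Kitchen
  - product 7 (Tablet): category_id=5 -> matches Electronics
All 7 rows appear; 1 has NULL category.

SQL:
SELECT a.name, b.name AS category
FROM products a
LEFT JOIN categories b ON a.category_id = b.id

Result:
name     | category   
---------+------------
Router   | Electronics
Chair    | Kitchen    
Pen      | Outdoor    
Camera   | NULL       
Notebook | Electronics
Phone    | Kitchen    
Tablet   | Electronics


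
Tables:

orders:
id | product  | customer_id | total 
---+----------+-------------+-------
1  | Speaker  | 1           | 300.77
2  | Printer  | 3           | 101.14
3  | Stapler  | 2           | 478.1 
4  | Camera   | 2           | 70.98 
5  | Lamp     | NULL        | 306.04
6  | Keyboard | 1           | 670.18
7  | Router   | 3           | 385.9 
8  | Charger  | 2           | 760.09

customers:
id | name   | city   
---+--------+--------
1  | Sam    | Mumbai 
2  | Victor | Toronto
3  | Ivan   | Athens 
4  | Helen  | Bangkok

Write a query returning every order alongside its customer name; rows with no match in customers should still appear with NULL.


LEFT JOIN keeps every row from orders (the left table); where customer_id has no match in customers, the customer columns become NULL. Walk through each order:
  - order 1 (Speaker): customer_id=1 -> matches Sam
  - order 2 (Printer): customer_id=3 -> matches Ivan
  - order 3 (Stapler): customer_id=2 -> matches Victor
  - order 4 (Camera): customer_id=2 -> matches Victor
  - order 5 (Lamp): customer_id=NULL, no match -> kept with NULL
  - order 6 (Keyboard): customer_id=1 -> matches Sam
  - order 7 (Router): customer_id=3 -> matches Ivan
  - order 8 (Charger): customer_id=2 -> matches Victor
All 8 rows appear; 1 has NULL customer.

SQL:
SELECT a.product, b.name AS customer
FROM orders a
LEFT JOIN customers b ON a.customer_id = b.id

Result:
product  | customer
---------+---------
Speaker  | Sam     
Printer  | Ivan    
Stapler  | Victor  
Camera   | Victor  
Lamp     | NULL    
Keyboard | Sam     
Router   | Ivan    
Charger  | Victor  


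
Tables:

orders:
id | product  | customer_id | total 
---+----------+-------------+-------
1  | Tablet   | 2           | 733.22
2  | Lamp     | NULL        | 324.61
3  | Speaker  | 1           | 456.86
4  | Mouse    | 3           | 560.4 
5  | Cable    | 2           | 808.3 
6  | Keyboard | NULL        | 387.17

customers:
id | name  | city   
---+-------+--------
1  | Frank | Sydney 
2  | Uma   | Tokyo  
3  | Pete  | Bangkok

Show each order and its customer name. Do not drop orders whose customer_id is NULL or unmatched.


LEFT JOIN keeps every row from orders (the left table); where customer_id has no match in customers, the customer columns become NULL. Walk through each order:
  - order 1 (Tablet): customer_id=2 -> matches Uma
  - order 2 (Lamp): customer_id=NULL, no match -> kept with NULL
  - order 3 (Speaker): customer_id=1 -> matches Frank
  - order 4 (Mouse): customer_id=3 -> matches Pete
  - order 5 (Cable): customer_id=2 -> matches Uma
  - order 6 (Keyboard): customer_id=NULL, no match -> kept with NULL
All 6 rows appear; 2 have NULL customer.

SQL:
SELECT a.product, b.name AS customer
FROM orders a
LEFT JOIN customers b ON a.customer_id = b.id

Result:
product  | customer
---------+---------
Tablet   | Uma     
Lamp     | NULL    
Speaker  | Frank   
Mouse    | Pete    
Cable    | Uma     
Keyboard | NULL    


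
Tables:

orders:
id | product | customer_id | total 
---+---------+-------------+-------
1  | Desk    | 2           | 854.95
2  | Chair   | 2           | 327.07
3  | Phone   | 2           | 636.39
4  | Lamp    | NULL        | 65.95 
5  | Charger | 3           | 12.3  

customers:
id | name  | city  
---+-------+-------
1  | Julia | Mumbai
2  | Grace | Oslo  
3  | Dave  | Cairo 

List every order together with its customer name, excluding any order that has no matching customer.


INNER JOIN keeps only orders rows whose customer_id matches an id in customers. Walk through each order:
  - order 1 (Desk): customer_id=2 -> matches Grace
  - order 2 (Chair): customer_id=2 -> matches Grace
  - order 3 (Phone): customer_id=2 -> matches Grace
  - order 4 (Lamp): customer_id=NULL, no match -> dropped
  - order 5 (Charger): customer_id=3 -> matches Dave
So 1 of 5 rows is dropped.

SQL:
SELECT a.product, b.name AS customer
FROM orders a
INNER JOIN customers b ON a.customer_id = b.id

Result:
product | customer
--------+---------
Desk    | Grace   
Chair   | Grace   
Phone   | Grace   
Charger | Dave    


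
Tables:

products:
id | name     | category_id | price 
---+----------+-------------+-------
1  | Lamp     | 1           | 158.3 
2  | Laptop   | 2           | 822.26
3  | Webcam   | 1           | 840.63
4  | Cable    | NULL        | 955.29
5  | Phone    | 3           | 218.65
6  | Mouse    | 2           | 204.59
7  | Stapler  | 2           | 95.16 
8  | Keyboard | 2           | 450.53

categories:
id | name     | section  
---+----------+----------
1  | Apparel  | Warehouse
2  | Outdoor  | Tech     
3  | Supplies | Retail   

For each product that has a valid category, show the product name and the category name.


INNER JOIN keeps only products rows whose category_id matches an id in categories. Walk through each product:
  - product 1 (Lamp): category_id=1 -> matches Apparel
  - product 2 (Laptop): category_id=2 -> matches Outdoor
  - product 3 (Webcam): category_id=1 -> matches Apparel
  - product 4 (Cable): category_id=NULL, no match -> dropped
  - product 5 (Phone): category_id=3 -> matches Supplies
  - product 6 (Mouse): category_id=2 -> matches Outdoor
  - product 7 (Stapler): category_id=2 -> matches Outdoor
  - product 8 (Keyboard): category_id=2 -> matches Outdoor
So 1 of 8 rows is dropped.

SQL:
SELECT a.name, b.name AS category
FROM products a
INNER JOIN categories b ON a.category_id = b.id

Result:
name     | category
---------+---------
Lamp     | Apparel 
Laptop   | Outdoor 
Webcam   | Apparel 
Phone    | Supplies
Mouse    | Outdoor 
Stapler  | Outdoor 
Keyboard | Outdoor 


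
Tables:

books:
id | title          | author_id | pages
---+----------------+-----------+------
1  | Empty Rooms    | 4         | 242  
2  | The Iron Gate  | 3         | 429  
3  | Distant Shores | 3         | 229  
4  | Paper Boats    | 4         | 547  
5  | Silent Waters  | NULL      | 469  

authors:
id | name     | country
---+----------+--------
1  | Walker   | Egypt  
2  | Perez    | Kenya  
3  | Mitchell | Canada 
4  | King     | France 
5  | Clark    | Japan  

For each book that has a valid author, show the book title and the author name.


INNER JOIN keeps only books rows whose author_id matches an id in authors. Walk through each book:
  - book 1 (Empty Rooms): author_id=4 -> matches King
  - book 2 (The Iron Gate): author_id=3 -> matches Mitchell
  - book 3 (Distant Shores): author_id=3 -> matches Mitchell
  - book 4 (Paper Boats): author_id=4 -> matches King
  - book 5 (Silent Waters): author_id=NULL, no match -> dropped
So 1 of 5 rows is dropped.

SQL:
SELECT a.title, b.name AS author
FROM books a
INNER JOIN authors b ON a.author_id = b.id

Result:
title          | author  
---------------+---------
Empty Rooms    | King    
The Iron Gate  | Mitchell
Distant Shores | Mitchell
Paper Boats    | King    


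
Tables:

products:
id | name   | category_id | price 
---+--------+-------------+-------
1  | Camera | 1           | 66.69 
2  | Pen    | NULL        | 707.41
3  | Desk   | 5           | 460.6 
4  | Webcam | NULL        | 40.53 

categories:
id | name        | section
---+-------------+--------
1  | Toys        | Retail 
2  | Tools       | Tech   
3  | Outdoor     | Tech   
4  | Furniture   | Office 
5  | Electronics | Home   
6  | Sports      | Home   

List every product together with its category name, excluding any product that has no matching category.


INNER JOIN keeps only products rows whose category_id matches an id in categories. Walk through each product:
  - product 1 (Camera): category_id=1 -> matches Toys
  - product 2 (Pen): category_id=NULL, no match -> dropped
  - product 3 (Desk): category_id=5 -> matches Electronics
  - product 4 (Webcam): category_id=NULL, no match -> dropped
So 2 of 4 rows are dropped.

SQL:
SELECT a.name, b.name AS category
FROM products a
INNER JOIN categories b ON a.category_id = b.id

Result:
name   | category   
-------+------------
Camera | Toys       
Desk   | Electronics


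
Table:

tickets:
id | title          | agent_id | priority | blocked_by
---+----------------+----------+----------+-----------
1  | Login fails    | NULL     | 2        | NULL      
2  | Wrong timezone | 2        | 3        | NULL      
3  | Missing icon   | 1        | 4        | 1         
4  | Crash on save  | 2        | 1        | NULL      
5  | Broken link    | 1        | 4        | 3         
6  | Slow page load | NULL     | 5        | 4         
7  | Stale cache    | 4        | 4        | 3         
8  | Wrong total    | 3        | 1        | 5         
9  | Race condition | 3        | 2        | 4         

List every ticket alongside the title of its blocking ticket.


This is a self-join: tickets is joined to a second copy of itself, matching each row's blocked_by to another row's id. Use LEFT JOIN so rows with blocked_by=NULL are kept.
  - ticket 1 (Login fails): blocked_by=NULL -> NULL
  - ticket 2 (Wrong timezone): blocked_by=NULL -> NULL
  - ticket 3 (Missing icon): blocked_by=1 -> Login fails
  - ticket 4 (Crash on save): blocked_by=NULL -> NULL
  - ticket 5 (Broken link): blocked_by=3 -> Missing icon
  - ticket 6 (Slow page load): blocked_by=4 -> Crash on save
  - ticket 7 (Stale cache): blocked_by=3 -> Missing icon
  - ticket 8 (Wrong total): blocked_by=5 -> Broken link
  - ticket 9 (Race condition): blocked_by=4 -> Crash on save

SQL:
SELECT a.title AS item, b.title AS blocked_by
FROM tickets a
LEFT JOIN tickets b ON a.blocked_by = b.id

Result:
item           | blocked_by   
---------------+--------------
Login fails    | NULL         
Wrong timezone | NULL         
Missing icon   | Login fails  
Crash on save  | NULL         
Broken link    | Missing icon 
Slow page load | Crash on save
Stale cache    | Missing icon 
Wrong total    | Broken link  
Race condition | Crash on save


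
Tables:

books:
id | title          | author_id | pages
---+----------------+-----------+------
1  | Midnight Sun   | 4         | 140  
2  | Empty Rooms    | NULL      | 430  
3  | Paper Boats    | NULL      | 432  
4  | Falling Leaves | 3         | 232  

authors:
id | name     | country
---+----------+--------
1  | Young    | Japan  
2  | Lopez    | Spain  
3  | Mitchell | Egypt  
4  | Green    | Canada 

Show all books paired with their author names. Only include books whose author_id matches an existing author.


INNER JOIN keeps only books rows whose author_id matches an id in authors. Walk through each book:
  - book 1 (Midnight Sun): author_id=4 -> matches Green
  - book 2 (Empty Rooms): author_id=NULL, no match -> dropped
  - book 3 (Paper Boats): author_id=NULL, no match -> dropped
  - book 4 (Falling Leaves): author_id=3 -> matches Mitchell
So 2 of 4 rows are dropped.

SQL:
SELECT a.title, b.name AS author
FROM books a
INNER JOIN authors b ON a.author_id = b.id

Result:
title          | author  
---------------+---------
Midnight Sun   | Green   
Falling Leaves | Mitchell


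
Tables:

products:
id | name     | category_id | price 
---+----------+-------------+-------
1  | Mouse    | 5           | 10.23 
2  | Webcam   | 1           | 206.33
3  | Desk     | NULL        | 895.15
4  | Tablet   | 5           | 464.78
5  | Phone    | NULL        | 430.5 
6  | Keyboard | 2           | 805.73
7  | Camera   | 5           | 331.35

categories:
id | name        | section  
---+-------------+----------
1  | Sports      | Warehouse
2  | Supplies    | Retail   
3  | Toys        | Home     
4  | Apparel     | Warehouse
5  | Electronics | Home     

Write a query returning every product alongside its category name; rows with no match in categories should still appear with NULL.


LEFT JOIN keeps every row from products (the left table); where category_id has no match in categories, the category columns become NULL. Walk through each product:
  - product 1 (Mouse): category_id=5 -> matches Electronics
  - product 2 (Webcam): category_id=1 -> matches Sports
  - product 3 (Desk): category_id=NULL, no match -> kept with NULL
  - product 4 (Tablet): category_id=5 -> matches Electronics
  - product 5 (Phone): category_id=NULL, no match -> kept with NULL
  - product 6 (Keyboard): category_id=2 -> matches Supplies
  - product 7 (Camera): category_id=5 -> matches Electronics
All 7 rows appear; 2 have NULL category.

SQL:
SELECT a.name, b.name AS category
FROM products a
LEFT JOIN categories b ON a.category_id = b.id

Result:
name     | category   
---------+------------
Mouse    | Electronics
Webcam   | Sports     
Desk     | NULL       
Tablet   | Electronics
Phone    | NULL       
Keyboard | Supplies   
Camera   | Electronics


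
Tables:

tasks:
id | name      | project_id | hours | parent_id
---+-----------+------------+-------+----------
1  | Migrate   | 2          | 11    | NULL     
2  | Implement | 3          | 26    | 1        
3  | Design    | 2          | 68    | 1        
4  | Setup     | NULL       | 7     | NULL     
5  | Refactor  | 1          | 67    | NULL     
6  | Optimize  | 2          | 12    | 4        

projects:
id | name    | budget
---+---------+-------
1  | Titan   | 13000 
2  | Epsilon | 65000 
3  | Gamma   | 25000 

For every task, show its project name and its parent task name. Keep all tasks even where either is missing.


Two LEFT JOINs from the same base table tasks: one to projects via project_id, one to tasks itself via parent_id. Both are LEFT so every task is preserved.
Match against projects:
  - task 1 (Migrate): project_id=2 -> matches Epsilon
  - task 2 (Implement): project_id=3 -> matches Gamma
  - task 3 (Design): project_id=2 -> matches Epsilon
  - task 4 (Setup): project_id=NULL, no match -> kept with NULL
  - task 5 (Refactor): project_id=1 -> matches Titan
  - task 6 (Optimize): project_id=2 -> matches Epsilon
Match against tasks (self):
  - task 1 (Migrate): parent_id=NULL -> NULL
  - task 2 (Implement): parent_id=1 -> Migrate
  - task 3 (Design): parent_id=1 -> Migrate
  - task 4 (Setup): parent_id=NULL -> NULL
  - task 5 (Refactor): parent_id=NULL -> NULL
  - task 6 (Optimize): parent_id=4 -> Setup

SQL:
SELECT a.name, b.name AS project, c.name AS parent
FROM tasks a
LEFT JOIN projects b ON a.project_id = b.id
LEFT JOIN tasks c ON a.parent_id = c.id

Result:
name      | project | parent 
----------+---------+--------
Migrate   | Epsilon | NULL   
Implement | Gamma   | Migrate
Design    | Epsilon | Migrate
Setup     | NULL    | NULL   
Refactor  | Titan   | NULL   
Optimize  | Epsilon | Setup  


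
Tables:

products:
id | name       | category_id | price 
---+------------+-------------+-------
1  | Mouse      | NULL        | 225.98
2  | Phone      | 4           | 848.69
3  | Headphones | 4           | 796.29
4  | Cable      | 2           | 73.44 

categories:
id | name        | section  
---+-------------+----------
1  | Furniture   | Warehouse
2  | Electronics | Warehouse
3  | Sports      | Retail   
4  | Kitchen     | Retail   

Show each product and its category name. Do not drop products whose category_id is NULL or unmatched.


LEFT JOIN keeps every row from products (the left table); where category_id has no match in categories, the category columns become NULL. Walk through each product:
  - product 1 (Mouse): category_id=NULL, no match -> kept with NULL
  - product 2 (Phone): category_id=4 -> matches Kitchen
  - product 3 (Headphones): category_id=4 -> matches Kitchen
  - product 4 (Cable): category_id=2 -> matches Electronics
All 4 rows appear; 1 has NULL category.

SQL:
SELECT a.name, b.name AS category
FROM products a
LEFT JOIN categories b ON a.category_id = b.id

Result:
name       | category   
-----------+------------
Mouse      | NULL       
Phone      | Kitchen    
Headphones | Kitchen    
Cable      | Electronics


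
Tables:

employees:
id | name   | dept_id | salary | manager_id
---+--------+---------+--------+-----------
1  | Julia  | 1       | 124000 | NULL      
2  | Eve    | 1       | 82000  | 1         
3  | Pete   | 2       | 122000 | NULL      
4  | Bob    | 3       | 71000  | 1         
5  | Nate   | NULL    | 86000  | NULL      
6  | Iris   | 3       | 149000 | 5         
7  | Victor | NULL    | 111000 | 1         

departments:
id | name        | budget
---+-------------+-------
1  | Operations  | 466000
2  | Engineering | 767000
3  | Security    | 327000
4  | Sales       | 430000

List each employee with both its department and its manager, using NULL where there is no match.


Two LEFT JOINs from the same base table employees: one to departments via dept_id, one to employees itself via manager_id. Both are LEFT so every employee is preserved.
Match against departments:
  - employee 1 (Julia): dept_id=1 -> matches Operations
  - employee 2 (Eve): dept_id=1 -> matches Operations
  - employee 3 (Pete): dept_id=2 -> matches Engineering
  - employee 4 (Bob): dept_id=3 -> matches Security
  - employee 5 (Nate): dept_id=NULL, no match -> kept with NULL
  - employee 6 (Iris): dept_id=3 -> matches Security
  - employee 7 (Victor): dept_id=NULL, no match -> kept with NULL
Match against employees (self):
  - employee 1 (Julia): manager_id=NULL -> NULL
  - employee 2 (Eve): manager_id=1 -> Julia
  - employee 3 (Pete): manager_id=NULL -> NULL
  - employee 4 (Bob): manager_id=1 -> Julia
  - employee 5 (Nate): manager_id=NULL -> NULL
  - employee 6 (Iris): manager_id=5 -> Nate
  - employee 7 (Victor): manager_id=1 -> Julia

SQL:
SELECT a.name, b.name AS department, c.name AS manager
FROM employees a
LEFT JOIN departments b ON a.dept_id = b.id
LEFT JOIN employees c ON a.manager_id = c.id

Result:
name   | department  | manager
-------+-------------+--------
Julia  | Operations  | NULL   
Eve    | Operations  | Julia  
Pete   | Engineering | NULL   
Bob    | Security    | Julia  
Nate   | NULL        | NULL   
Iris   | Security    | Nate   
Victor | NULL        | Julia  


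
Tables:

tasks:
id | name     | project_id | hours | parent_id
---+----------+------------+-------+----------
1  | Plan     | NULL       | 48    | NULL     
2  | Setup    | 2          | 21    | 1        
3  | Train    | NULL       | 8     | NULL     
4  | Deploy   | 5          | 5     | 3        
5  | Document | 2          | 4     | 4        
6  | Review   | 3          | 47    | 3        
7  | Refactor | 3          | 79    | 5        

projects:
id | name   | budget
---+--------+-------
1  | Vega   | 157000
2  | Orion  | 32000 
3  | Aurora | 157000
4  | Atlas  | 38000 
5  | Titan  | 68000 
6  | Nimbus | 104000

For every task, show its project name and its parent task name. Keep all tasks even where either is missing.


Two LEFT JOINs from the same base table tasks: one to projects via project_id, one to tasks itself via parent_id. Both are LEFT so every task is preserved.
Match against projects:
  - task 1 (Plan): project_id=NULL, no match -> kept with NULL
  - task 2 (Setup): project_id=2 -> matches Orion
  - task 3 (Train): project_id=NULL, no match -> kept with NULL
  - task 4 (Deploy): project_id=5 -> matches Titan
  - task 5 (Document): project_id=2 -> matches Orion
  - task 6 (Review): project_id=3 -> matches Aurora
  - task 7 (Refactor): project_id=3 -> matches Aurora
Match against tasks (self):
  - task 1 (Plan): parent_id=NULL -> NULL
  - task 2 (Setup): parent_id=1 -> Plan
  - task 3 (Train): parent_id=NULL -> NULL
  - task 4 (Deploy): parent_id=3 -> Train
  - task 5 (Document): parent_id=4 -> Deploy
  - task 6 (Review): parent_id=3 -> Train
  - task 7 (Refactor): parent_id=5 -> Document

SQL:
SELECT a.name, b.name AS project, c.name AS parent
FROM tasks a
LEFT JOIN projects b ON a.project_id = b.id
LEFT JOIN tasks c ON a.parent_id = c.id

Result:
name     | project | parent  
---------+---------+---------
Plan     | NULL    | NULL    
Setup    | Orion   | Plan    
Train    | NULL    | NULL    
Deploy   | Titan   | Train   
Document | Orion   | Deploy  
Review   | Aurora  | Train   
Refactor | Aurora  | Document
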